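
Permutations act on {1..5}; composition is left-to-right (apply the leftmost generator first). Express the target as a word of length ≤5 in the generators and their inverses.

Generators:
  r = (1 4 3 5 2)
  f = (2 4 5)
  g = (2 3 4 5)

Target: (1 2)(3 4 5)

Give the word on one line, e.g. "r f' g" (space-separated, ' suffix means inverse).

  after r': (1 2 5 3 4)
  after g: (1 3 5 4)
  after r: (1 5 3 2)
  after f': (1 4 2)(3 5)
  after f': (1 2)(3 4 5)

r' g r f' f'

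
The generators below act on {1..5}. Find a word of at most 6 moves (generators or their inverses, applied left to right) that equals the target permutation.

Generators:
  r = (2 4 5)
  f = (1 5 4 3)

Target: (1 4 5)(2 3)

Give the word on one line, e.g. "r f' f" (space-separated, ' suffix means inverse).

  after f: (1 5 4 3)
  after f: (1 4)(3 5)
  after r: (1 5 3 2 4)
  after f: (1 4 5)(2 3)

f f r f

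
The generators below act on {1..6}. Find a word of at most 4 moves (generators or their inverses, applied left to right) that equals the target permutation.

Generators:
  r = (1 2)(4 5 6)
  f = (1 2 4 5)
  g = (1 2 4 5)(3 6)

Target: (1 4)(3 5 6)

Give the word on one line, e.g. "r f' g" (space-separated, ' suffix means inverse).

f' g r f

  after f': (1 5 4 2)
  after g: (3 6)
  after r: (1 2)(3 4 5 6)
  after f: (1 4)(3 5 6)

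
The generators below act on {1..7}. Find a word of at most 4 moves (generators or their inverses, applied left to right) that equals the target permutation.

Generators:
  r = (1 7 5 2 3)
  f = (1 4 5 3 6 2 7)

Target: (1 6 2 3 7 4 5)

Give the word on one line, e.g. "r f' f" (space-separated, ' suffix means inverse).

r' f

  after r': (1 3 2 5 7)
  after f: (1 6 2 3 7 4 5)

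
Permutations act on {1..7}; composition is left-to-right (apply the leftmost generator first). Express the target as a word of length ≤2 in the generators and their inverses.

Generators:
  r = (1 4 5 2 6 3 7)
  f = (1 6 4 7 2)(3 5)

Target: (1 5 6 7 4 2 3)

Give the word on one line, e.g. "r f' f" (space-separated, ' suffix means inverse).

  after r: (1 4 5 2 6 3 7)
  after r: (1 5 6 7 4 2 3)

r r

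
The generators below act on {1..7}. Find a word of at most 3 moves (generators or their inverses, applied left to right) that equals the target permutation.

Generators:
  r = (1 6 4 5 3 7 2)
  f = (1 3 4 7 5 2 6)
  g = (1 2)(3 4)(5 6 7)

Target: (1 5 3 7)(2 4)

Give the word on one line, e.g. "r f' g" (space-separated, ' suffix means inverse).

  after r': (1 2 7 3 5 4 6)
  after f': (1 5 3 7)(2 4)

r' f'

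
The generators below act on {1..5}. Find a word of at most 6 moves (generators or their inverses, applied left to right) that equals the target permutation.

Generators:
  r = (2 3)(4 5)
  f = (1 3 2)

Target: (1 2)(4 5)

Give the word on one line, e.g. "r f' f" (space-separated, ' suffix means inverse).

  after r: (2 3)(4 5)
  after f: (1 3)(4 5)
  after r': (1 2 3)
  after r': (1 3)(4 5)
  after f: (1 2)(4 5)

r f r' r' f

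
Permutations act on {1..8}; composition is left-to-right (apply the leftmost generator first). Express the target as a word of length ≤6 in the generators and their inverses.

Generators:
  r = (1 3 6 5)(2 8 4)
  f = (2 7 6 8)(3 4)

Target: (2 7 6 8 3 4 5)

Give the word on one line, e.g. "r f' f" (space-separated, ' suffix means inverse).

r' f' r f'

  after r': (1 5 6 3)(2 4 8)
  after f': (1 5 7 2 3)(4 6)
  after r: (2 6)(4 5 7 8)
  after f': (2 7 6 8 3 4 5)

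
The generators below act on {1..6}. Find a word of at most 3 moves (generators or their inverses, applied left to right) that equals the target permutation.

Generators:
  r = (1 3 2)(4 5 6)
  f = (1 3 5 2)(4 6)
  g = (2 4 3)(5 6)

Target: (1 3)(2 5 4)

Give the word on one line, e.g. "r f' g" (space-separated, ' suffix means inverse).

  after g: (2 4 3)(5 6)
  after r: (1 3)(2 5 4)

g r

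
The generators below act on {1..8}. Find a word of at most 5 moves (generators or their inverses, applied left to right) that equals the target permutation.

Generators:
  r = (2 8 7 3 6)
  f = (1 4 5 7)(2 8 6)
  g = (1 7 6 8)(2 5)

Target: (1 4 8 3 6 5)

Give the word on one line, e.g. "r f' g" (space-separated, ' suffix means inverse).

  after f: (1 4 5 7)(2 8 6)
  after g: (1 4 2)(5 6)
  after g: (1 4 5 8)(2 7 6)
  after g: (1 4 2 6 5)(7 8)
  after r: (1 4 8 3 6 5)

f g g g r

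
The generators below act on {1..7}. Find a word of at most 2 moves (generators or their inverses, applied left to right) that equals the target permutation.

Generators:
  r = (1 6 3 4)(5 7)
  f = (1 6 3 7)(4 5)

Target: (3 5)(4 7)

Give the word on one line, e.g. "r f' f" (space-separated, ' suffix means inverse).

  after r: (1 6 3 4)(5 7)
  after f': (3 5)(4 7)

r f'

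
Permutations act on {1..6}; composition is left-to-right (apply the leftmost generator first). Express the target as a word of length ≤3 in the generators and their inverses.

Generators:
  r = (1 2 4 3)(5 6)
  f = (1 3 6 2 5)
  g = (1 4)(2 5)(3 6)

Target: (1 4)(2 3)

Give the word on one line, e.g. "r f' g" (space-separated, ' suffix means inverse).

r' r'

  after r': (1 3 4 2)(5 6)
  after r': (1 4)(2 3)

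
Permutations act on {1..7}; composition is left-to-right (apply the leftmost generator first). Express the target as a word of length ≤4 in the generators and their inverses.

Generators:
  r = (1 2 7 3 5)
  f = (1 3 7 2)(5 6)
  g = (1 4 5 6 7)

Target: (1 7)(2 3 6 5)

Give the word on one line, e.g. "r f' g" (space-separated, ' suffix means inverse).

r f f f

  after r: (1 2 7 3 5)
  after f: (3 6 5)
  after f: (1 3 5 7 2)
  after f: (1 7)(2 3 6 5)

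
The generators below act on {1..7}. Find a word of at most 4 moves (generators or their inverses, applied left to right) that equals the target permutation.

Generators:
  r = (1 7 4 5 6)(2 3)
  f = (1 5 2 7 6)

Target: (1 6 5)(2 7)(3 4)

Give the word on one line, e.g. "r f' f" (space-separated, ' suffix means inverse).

f' r f r

  after f': (1 6 7 2 5)
  after r: (2 6 4 5 7 3)
  after f: (1 5 6 4 2)(3 7)
  after r: (1 6 5)(2 7)(3 4)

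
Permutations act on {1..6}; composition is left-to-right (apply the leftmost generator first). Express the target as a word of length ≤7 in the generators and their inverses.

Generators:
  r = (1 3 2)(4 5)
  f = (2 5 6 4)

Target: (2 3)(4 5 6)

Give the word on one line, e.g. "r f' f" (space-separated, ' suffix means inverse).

f r f r' f

  after f: (2 5 6 4)
  after r: (1 3 2 4)(5 6)
  after f: (1 3 5 4)
  after r': (2 3 4)
  after f: (2 3)(4 5 6)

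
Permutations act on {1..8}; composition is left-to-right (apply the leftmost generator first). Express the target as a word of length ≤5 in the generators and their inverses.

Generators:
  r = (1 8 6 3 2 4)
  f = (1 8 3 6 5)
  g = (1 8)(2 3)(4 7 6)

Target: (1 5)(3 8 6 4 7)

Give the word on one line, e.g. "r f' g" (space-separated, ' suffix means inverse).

f' g r

  after f': (1 5 6 3 8)
  after g: (1 5 4 7 6 2 3)
  after r: (1 5)(3 8 6 4 7)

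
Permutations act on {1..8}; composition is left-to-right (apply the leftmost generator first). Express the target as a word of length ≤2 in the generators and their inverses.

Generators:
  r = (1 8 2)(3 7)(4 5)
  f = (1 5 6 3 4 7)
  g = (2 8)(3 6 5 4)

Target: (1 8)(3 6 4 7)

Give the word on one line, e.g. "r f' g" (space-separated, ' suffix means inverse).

  after g: (2 8)(3 6 5 4)
  after r: (1 8)(3 6 4 7)

g r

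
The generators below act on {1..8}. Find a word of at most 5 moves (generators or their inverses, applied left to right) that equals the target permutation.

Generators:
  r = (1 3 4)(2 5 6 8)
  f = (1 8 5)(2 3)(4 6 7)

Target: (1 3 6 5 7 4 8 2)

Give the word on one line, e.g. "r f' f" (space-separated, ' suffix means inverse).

r f f f f

  after r: (1 3 4)(2 5 6 8)
  after f: (1 2)(3 6 5 7 4 8)
  after f: (1 3 7 6)(2 8)(4 5)
  after f: (1 2 5 6 8 3 4)
  after f: (1 3 6 5 7 4 8 2)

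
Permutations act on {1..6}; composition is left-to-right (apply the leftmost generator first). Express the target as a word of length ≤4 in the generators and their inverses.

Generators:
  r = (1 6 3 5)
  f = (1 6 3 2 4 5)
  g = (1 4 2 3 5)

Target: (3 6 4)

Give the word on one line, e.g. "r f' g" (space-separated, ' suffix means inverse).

f r f' r'

  after f: (1 6 3 2 4 5)
  after r: (1 3 2 4)(5 6)
  after f': (1 6 4 5)
  after r': (3 6 4)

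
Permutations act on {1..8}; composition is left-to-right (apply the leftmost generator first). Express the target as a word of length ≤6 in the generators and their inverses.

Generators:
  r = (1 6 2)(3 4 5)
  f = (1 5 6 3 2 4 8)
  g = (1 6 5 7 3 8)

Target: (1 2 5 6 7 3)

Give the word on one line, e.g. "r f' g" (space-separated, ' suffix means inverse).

f g' r' r'

  after f: (1 5 6 3 2 4 8)
  after g': (1 6 7 5)(2 4 3)
  after r': (2 3 6 7 4 5)
  after r': (1 2 5 6 7 3)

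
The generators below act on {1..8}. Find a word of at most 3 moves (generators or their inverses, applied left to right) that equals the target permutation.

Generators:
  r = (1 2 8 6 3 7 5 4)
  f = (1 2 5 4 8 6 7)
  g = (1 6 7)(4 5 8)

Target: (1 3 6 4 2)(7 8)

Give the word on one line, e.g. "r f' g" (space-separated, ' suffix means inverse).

g' r'

  after g': (1 7 6)(4 8 5)
  after r': (1 3 6 4 2)(7 8)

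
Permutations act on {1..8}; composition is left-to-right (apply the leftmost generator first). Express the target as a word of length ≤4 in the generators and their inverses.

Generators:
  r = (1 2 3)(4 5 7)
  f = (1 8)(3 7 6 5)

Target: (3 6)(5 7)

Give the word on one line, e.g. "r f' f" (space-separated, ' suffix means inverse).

  after f: (1 8)(3 7 6 5)
  after f: (3 6)(5 7)

f f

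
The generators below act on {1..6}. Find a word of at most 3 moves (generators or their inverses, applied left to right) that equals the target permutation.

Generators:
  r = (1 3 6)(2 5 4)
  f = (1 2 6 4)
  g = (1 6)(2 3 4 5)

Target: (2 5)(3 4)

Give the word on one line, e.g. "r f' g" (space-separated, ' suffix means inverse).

  after g': (1 6)(2 5 4 3)
  after f: (1 4 3 6 2 5)
  after f: (2 5)(3 4)

g' f f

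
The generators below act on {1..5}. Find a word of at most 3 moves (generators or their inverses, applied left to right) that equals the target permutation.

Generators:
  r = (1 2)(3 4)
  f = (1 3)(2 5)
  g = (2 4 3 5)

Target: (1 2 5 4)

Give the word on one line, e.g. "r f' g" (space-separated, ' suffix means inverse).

r' f g

  after r': (1 2)(3 4)
  after f: (1 5 2 3 4)
  after g: (1 2 5 4)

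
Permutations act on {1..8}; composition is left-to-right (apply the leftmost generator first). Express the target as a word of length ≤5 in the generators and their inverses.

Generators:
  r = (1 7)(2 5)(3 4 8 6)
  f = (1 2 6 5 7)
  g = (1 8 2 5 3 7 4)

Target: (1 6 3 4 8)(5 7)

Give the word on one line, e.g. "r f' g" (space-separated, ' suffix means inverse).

r f f f

  after r: (1 7)(2 5)(3 4 8 6)
  after f: (2 7)(3 4 8 5 6)
  after f: (1 2)(3 4 8 7 6)
  after f: (1 6 3 4 8)(5 7)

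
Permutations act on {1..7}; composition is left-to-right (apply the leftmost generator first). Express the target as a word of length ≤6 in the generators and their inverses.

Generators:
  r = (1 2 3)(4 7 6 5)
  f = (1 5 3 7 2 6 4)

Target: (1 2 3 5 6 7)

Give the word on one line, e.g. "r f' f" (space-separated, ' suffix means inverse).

r f r f' r

  after r: (1 2 3)(4 7 6 5)
  after f: (1 6 3 5)(2 7 4)
  after r: (1 5 2 6)(3 4)
  after f': (3 6 4 5 7)
  after r: (1 2 3 5 6 7)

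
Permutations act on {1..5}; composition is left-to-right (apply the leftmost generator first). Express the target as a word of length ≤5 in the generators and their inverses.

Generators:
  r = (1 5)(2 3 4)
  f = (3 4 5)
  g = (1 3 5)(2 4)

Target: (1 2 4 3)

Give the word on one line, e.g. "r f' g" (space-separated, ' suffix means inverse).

g' f' r' r'

  after g': (1 5 3)(2 4)
  after f': (1 4 2 3)
  after r': (1 3 5)
  after r': (1 2 4 3)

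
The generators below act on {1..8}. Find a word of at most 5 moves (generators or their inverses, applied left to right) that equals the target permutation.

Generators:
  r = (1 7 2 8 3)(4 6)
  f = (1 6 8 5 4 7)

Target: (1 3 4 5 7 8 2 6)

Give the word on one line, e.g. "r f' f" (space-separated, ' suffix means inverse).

r' f f

  after r': (1 3 8 2 7)(4 6)
  after f: (1 3 5 4 8 2)(6 7)
  after f: (1 3 4 5 7 8 2 6)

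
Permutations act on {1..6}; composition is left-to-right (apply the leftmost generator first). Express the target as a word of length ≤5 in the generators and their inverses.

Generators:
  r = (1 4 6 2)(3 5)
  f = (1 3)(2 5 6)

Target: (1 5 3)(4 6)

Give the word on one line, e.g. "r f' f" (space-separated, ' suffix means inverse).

  after f': (1 3)(2 6 5)
  after r': (1 5 6 3 2 4)
  after f: (1 6)(2 4 3 5)
  after r: (1 2 6 4 5)
  after f: (1 5 3)(4 6)

f' r' f r f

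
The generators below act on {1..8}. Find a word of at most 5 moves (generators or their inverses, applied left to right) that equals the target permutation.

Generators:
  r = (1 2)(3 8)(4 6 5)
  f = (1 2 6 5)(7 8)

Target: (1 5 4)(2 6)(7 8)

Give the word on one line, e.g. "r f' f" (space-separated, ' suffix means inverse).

r f' r f r

  after r: (1 2)(3 8)(4 6 5)
  after f': (2 5 4)(3 7 8)
  after r: (1 2 4)(3 7)(5 6)
  after f: (1 6)(2 4)(3 8 7)
  after r: (1 5 4)(2 6)(7 8)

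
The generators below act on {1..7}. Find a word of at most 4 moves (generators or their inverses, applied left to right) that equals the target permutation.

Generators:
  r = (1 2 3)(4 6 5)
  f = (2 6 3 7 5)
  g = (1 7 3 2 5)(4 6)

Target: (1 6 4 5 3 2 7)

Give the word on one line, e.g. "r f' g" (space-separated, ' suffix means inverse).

  after g: (1 7 3 2 5)(4 6)
  after f: (1 5)(3 6 4)
  after r: (1 4)(2 3 5)
  after g': (1 6 4 5 3 2 7)

g f r g'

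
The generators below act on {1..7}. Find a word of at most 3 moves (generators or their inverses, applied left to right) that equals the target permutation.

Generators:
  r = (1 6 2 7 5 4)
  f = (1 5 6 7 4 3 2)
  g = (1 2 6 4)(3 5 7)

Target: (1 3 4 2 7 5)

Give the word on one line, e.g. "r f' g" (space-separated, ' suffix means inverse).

  after f: (1 5 6 7 4 3 2)
  after r: (1 4 3 7)(2 6 5)
  after f: (1 3 4 2 7 5)

f r f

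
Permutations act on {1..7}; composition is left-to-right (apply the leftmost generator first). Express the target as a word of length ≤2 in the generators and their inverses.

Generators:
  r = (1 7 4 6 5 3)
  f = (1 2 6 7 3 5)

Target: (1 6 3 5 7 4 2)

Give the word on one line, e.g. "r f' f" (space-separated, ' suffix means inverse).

r f'

  after r: (1 7 4 6 5 3)
  after f': (1 6 3 5 7 4 2)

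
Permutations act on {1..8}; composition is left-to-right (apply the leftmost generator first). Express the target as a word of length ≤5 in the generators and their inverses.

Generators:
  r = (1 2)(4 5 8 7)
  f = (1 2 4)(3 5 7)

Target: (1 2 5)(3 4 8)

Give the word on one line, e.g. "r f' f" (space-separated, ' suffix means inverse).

  after r': (1 2)(4 7 8 5)
  after f: (1 4 3 5)(7 8)
  after f: (2 4 5)(3 7 8)
  after r: (1 2 5)(3 4 8)

r' f f r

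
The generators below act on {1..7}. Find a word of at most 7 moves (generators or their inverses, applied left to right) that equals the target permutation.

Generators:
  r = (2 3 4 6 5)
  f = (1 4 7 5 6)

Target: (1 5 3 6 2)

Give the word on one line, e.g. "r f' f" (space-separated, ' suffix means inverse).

f' r r f' r'

  after f': (1 6 5 7 4)
  after r: (1 5 7 6 2 3 4)
  after r: (1 2 4)(3 6)(5 7)
  after f': (1 2)(3 5 4 6)
  after r': (1 5 3 6 2)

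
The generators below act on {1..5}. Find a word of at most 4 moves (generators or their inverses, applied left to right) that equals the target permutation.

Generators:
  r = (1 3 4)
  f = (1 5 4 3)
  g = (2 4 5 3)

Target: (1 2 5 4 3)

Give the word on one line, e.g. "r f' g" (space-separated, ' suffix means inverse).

r' r' g f'

  after r': (1 4 3)
  after r': (1 3 4)
  after g: (1 2 4)(3 5)
  after f': (1 2 5 4 3)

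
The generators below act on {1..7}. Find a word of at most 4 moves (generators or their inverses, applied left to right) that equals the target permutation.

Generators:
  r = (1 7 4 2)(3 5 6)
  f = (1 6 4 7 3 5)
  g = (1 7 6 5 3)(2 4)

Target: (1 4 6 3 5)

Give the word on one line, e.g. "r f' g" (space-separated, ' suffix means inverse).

  after r': (1 2 4 7)(3 6 5)
  after g: (1 4 6 3 5)

r' g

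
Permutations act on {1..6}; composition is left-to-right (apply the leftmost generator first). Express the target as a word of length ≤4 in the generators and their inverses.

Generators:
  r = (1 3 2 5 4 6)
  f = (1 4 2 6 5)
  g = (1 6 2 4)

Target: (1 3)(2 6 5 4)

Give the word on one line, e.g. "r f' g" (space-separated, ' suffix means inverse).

g f' r'

  after g: (1 6 2 4)
  after f': (1 2)(4 5 6)
  after r': (1 3)(2 6 5 4)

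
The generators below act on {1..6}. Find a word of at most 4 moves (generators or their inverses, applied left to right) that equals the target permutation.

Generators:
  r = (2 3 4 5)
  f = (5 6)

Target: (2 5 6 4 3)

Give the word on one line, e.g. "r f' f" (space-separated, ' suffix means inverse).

f' r'

  after f': (5 6)
  after r': (2 5 6 4 3)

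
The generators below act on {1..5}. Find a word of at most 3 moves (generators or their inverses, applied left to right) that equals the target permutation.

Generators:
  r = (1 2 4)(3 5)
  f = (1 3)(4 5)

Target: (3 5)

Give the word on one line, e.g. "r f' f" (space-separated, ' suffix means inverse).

r' r' r'

  after r': (1 4 2)(3 5)
  after r': (1 2 4)
  after r': (3 5)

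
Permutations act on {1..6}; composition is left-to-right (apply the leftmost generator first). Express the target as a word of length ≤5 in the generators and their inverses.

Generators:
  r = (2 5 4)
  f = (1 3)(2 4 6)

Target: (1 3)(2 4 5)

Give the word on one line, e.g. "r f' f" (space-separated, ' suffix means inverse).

f r' f' r' f

  after f: (1 3)(2 4 6)
  after r': (1 3)(2 5)(4 6)
  after f': (2 5 6)
  after r': (4 5 6)
  after f: (1 3)(2 4 5)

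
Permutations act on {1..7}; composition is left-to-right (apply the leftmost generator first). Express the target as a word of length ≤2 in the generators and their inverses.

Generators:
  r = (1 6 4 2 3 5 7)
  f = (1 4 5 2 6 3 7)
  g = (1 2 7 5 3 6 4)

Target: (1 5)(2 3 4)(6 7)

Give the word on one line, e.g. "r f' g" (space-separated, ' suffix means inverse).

  after f': (1 7 3 6 2 5 4)
  after g: (1 5)(2 3 4)(6 7)

f' g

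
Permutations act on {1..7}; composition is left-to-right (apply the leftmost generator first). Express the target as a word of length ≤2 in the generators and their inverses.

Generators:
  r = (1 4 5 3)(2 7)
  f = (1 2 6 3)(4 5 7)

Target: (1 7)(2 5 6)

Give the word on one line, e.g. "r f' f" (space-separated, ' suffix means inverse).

  after r: (1 4 5 3)(2 7)
  after f': (1 7)(2 5 6)

r f'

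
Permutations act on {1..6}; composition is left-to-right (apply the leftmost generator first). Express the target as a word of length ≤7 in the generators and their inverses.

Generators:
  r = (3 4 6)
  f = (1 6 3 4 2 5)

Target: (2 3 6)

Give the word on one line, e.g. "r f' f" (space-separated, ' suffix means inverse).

  after r': (3 6 4)
  after f': (1 5 2 4 6 3)
  after r': (1 5 2 3)
  after r': (1 5 2 6 4 3)
  after f: (2 3 6)

r' f' r' r' f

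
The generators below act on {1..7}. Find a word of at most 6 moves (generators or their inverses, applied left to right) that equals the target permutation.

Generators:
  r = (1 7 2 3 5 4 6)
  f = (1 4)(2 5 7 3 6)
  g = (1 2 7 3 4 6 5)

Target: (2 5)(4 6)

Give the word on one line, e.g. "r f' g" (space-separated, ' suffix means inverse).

g' r' g' r'

  after g': (1 5 6 4 3 7 2)
  after r': (1 3)(2 6 5 4)
  after g': (1 7 2 4)(3 5)
  after r': (2 5)(4 6)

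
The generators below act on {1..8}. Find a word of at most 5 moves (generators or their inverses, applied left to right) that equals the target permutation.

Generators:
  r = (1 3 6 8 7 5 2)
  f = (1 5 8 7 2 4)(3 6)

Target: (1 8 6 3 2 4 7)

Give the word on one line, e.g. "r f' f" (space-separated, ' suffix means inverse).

r' f' f'

  after r': (1 2 5 7 8 6 3)
  after f': (1 7 5 8 3 4 2)
  after f': (1 8 6 3 2 4 7)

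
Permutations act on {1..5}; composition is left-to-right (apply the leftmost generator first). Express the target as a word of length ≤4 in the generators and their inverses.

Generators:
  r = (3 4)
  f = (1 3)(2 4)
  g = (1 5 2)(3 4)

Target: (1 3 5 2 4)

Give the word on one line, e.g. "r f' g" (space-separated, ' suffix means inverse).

  after f': (1 3)(2 4)
  after g': (1 4 5)(2 3)
  after g': (1 3 5 2 4)

f' g' g'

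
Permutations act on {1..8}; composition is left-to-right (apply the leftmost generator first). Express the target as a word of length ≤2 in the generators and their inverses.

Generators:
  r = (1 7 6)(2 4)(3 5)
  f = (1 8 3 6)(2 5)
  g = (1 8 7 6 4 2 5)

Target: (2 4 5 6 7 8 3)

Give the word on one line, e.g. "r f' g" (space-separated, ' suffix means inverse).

r' f

  after r': (1 6 7)(2 4)(3 5)
  after f: (2 4 5 6 7 8 3)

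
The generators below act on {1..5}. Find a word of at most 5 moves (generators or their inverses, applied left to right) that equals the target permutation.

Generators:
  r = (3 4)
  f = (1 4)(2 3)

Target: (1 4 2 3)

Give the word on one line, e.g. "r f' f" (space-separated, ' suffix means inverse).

r' f r' r'

  after r': (3 4)
  after f: (1 4 2 3)
  after r': (1 3)(2 4)
  after r': (1 4 2 3)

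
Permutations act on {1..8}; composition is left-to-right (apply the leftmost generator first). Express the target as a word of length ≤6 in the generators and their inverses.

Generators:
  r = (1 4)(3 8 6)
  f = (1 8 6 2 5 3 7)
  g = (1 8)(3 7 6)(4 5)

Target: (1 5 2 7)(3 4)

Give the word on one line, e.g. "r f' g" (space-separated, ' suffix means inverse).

  after g: (1 8)(3 7 6)(4 5)
  after f': (2 6 5 4)(7 8)
  after f': (1 7)(2 8 3 5 4 6)
  after g': (1 3 4 7 8 6 2)
  after f': (1 5 2 7)(3 4)

g f' f' g' f'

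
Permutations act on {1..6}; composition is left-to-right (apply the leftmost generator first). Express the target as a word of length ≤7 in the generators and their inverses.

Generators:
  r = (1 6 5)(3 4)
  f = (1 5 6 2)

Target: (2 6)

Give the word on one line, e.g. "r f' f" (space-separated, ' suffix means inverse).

  after r: (1 6 5)(3 4)
  after r: (1 5 6)
  after f: (1 6 5 2)
  after f: (1 2 5)
  after f: (2 6)

r r f f f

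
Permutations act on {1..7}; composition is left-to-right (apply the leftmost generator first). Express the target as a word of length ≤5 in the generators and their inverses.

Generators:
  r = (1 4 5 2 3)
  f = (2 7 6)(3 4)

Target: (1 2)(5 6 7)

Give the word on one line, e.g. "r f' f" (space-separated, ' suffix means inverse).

r f' r'

  after r: (1 4 5 2 3)
  after f': (1 3)(2 4 5 6 7)
  after r': (1 2)(5 6 7)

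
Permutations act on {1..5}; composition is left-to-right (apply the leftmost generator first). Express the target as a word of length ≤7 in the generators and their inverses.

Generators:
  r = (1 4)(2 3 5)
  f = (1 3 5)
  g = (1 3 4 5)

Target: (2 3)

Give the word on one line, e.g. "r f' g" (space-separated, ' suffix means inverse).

f' g' r g' f

  after f': (1 5 3)
  after g': (1 4 3 5)
  after r: (2 3)(4 5)
  after g': (1 5 3 2)
  after f: (2 3)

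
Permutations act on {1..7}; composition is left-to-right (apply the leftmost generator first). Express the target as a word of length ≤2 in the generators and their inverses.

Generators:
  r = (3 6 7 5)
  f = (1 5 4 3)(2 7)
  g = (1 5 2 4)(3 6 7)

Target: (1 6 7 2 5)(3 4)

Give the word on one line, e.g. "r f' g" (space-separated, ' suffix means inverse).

  after f': (1 3 4 5)(2 7)
  after r: (1 6 7 2 5)(3 4)

f' r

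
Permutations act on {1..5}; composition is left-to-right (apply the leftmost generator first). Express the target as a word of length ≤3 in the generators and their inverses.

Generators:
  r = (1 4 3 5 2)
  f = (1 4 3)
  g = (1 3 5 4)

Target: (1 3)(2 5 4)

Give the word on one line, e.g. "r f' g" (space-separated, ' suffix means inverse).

  after g: (1 3 5 4)
  after r': (1 4 2 5)
  after f: (1 3)(2 5 4)

g r' f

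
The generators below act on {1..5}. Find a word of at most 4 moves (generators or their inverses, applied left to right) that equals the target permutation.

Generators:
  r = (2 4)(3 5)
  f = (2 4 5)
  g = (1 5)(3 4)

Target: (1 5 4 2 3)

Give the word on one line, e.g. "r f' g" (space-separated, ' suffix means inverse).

r' g'

  after r': (2 4)(3 5)
  after g': (1 5 4 2 3)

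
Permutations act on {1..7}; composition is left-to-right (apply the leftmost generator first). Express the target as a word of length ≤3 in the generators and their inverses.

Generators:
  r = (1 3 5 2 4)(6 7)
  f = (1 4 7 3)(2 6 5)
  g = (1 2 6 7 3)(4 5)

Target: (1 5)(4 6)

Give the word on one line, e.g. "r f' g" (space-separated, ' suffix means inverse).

f g'

  after f: (1 4 7 3)(2 6 5)
  after g': (1 5)(4 6)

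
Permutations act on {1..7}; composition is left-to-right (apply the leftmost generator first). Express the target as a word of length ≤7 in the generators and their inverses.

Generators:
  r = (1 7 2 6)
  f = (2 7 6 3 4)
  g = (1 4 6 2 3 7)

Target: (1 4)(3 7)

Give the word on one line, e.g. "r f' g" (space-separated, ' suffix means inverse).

  after g: (1 4 6 2 3 7)
  after f: (1 2 4 3 6 7)
  after r': (1 7 6)(2 4 3)
  after g: (2 6 4 7)
  after g: (1 4)(3 7)

g f r' g g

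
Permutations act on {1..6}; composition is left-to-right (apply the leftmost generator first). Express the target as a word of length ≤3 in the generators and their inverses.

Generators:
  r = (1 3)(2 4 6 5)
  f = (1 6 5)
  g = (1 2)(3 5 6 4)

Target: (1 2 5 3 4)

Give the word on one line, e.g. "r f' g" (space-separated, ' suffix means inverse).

  after g': (1 2)(3 4 6 5)
  after f: (1 2 6)(3 4 5)
  after f: (1 2 5 3 4)

g' f f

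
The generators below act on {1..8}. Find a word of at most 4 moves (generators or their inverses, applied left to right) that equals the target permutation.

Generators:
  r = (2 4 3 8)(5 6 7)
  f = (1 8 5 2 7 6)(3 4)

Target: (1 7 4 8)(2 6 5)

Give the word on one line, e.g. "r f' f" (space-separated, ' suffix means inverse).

  after f': (1 6 7 2 5 8)(3 4)
  after r: (1 7 4 8)(2 6 5)

f' r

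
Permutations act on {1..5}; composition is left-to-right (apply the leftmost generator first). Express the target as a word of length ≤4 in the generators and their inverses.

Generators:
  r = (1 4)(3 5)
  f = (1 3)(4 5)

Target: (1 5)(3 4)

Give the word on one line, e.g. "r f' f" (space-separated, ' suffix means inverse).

  after r: (1 4)(3 5)
  after f': (1 5)(3 4)
  after r: (1 3)(4 5)
  after r: (1 5)(3 4)

r f' r r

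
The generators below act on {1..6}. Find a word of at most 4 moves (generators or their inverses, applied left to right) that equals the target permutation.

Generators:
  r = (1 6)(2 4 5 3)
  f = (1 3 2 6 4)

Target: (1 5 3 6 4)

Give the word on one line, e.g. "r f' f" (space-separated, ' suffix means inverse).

  after f': (1 4 6 2 3)
  after r: (1 5 3 6 4)

f' r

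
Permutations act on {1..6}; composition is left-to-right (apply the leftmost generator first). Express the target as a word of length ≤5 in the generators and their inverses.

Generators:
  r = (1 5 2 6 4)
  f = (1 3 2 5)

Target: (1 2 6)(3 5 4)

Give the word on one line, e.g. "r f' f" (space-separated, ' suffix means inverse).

  after r': (1 4 6 2 5)
  after f: (1 4 6 5 3 2)
  after r': (1 6)(2 4)(3 5)
  after f': (1 6 5)(2 4 3)
  after r': (1 2 6)(3 5 4)

r' f r' f' r'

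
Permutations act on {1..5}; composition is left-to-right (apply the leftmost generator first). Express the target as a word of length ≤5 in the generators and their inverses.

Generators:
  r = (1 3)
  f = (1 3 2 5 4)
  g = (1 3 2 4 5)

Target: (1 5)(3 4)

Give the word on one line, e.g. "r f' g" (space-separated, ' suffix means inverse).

r g' f' r' g

  after r: (1 3)
  after g': (2 3 5 4)
  after f': (1 4 3 2)
  after r': (1 4)(2 3)
  after g: (1 5)(3 4)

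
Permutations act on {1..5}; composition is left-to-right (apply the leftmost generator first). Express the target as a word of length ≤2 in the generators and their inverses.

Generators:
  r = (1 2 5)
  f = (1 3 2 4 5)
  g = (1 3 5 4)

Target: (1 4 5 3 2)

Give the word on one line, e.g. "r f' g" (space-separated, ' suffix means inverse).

r f

  after r: (1 2 5)
  after f: (1 4 5 3 2)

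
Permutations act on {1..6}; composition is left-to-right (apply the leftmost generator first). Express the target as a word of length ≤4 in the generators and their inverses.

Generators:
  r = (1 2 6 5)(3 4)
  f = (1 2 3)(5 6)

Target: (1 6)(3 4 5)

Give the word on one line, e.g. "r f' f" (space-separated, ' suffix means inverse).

r f' r r

  after r: (1 2 6 5)(3 4)
  after f': (2 5 3 4)
  after r: (1 2)(4 6 5)
  after r: (1 6)(3 4 5)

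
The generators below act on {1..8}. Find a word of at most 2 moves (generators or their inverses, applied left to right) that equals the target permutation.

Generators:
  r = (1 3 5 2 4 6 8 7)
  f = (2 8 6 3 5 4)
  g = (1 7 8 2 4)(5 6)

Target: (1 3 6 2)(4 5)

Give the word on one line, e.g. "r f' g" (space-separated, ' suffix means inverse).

r g

  after r: (1 3 5 2 4 6 8 7)
  after g: (1 3 6 2)(4 5)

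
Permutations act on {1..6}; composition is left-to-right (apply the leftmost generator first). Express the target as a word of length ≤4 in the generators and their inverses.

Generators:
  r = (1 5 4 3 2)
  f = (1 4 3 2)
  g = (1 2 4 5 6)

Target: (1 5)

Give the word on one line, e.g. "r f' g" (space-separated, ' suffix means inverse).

f r'

  after f: (1 4 3 2)
  after r': (1 5)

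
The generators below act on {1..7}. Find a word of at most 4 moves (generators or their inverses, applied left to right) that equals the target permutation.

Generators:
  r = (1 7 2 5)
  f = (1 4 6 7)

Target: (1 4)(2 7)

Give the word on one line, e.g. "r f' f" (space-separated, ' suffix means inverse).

  after f': (1 7 6 4)
  after r': (2 7 6 4 5)
  after f: (1 4 5 2)
  after r: (1 4)(2 7)

f' r' f r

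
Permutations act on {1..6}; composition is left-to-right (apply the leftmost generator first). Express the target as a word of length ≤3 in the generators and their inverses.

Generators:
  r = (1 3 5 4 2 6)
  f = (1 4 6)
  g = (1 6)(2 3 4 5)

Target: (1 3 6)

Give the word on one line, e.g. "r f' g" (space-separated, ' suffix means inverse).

  after g: (1 6)(2 3 4 5)
  after f': (1 4 5 2 3)
  after g': (1 3 6)

g f' g'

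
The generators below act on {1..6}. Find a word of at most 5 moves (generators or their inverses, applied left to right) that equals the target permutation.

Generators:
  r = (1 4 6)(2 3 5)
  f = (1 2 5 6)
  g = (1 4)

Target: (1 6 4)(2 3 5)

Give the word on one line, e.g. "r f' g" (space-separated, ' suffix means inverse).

g' r g

  after g': (1 4)
  after r: (1 6)(2 3 5)
  after g: (1 6 4)(2 3 5)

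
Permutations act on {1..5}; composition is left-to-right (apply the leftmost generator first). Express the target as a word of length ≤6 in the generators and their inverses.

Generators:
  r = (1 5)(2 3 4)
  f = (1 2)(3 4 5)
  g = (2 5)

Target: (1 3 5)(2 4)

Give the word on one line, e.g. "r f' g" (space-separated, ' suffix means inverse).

g r g r' f'

  after g: (2 5)
  after r: (1 5 3 4 2)
  after g: (1 2)(3 4 5)
  after r': (1 4)(2 5)
  after f': (1 3 5)(2 4)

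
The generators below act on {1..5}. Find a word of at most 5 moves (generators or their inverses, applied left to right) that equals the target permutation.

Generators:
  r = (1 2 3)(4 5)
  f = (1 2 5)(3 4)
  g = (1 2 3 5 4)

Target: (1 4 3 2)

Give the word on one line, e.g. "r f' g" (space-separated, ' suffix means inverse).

  after f': (1 5 2)(3 4)
  after f': (1 2 5)
  after g': (2 3)(4 5)
  after f': (1 5 3)(2 4)
  after g: (1 4 3 2)

f' f' g' f' g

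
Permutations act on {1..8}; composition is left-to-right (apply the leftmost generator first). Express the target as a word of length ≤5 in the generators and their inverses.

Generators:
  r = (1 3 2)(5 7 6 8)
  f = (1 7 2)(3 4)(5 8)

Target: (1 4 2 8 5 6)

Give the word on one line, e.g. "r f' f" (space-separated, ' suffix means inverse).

f' r' f'

  after f': (1 2 7)(3 4)(5 8)
  after r': (1 3 4)(2 5 6 7)
  after f': (1 4 2 8 5 6)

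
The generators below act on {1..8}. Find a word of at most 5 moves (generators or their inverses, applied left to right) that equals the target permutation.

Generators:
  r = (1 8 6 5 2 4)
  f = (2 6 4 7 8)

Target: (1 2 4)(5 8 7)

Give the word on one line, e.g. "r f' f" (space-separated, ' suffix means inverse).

f' r' r'

  after f': (2 8 7 4 6)
  after r': (1 4 8 7 2)(5 6)
  after r': (1 2 4)(5 8 7)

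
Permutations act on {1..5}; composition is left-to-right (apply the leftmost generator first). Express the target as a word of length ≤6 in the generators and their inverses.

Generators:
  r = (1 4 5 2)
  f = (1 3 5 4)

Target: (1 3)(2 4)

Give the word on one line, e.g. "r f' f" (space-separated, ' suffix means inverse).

r f' f' r'

  after r: (1 4 5 2)
  after f': (1 5 2 4 3)
  after f': (1 3 4)(2 5)
  after r': (1 3)(2 4)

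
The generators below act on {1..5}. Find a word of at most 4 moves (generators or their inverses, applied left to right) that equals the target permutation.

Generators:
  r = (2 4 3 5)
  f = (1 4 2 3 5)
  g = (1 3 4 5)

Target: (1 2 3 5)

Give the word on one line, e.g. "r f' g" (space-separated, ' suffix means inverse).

  after g: (1 3 4 5)
  after r: (1 5)(2 4)
  after r: (1 2 3 5)

g r r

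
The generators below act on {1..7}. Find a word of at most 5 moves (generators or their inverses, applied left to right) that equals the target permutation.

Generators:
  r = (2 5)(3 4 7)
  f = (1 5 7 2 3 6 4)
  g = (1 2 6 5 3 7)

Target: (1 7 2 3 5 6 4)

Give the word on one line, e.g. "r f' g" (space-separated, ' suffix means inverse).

g f r'

  after g: (1 2 6 5 3 7)
  after f: (1 3 2 4)(5 6 7)
  after r': (1 7 2 3 5 6 4)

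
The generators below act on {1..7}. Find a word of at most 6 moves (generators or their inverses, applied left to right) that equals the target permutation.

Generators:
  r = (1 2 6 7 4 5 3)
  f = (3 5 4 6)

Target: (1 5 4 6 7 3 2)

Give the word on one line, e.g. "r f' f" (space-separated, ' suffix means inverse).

f' r' f' f' f'

  after f': (3 6 4 5)
  after r': (1 3 2)(6 7)
  after f': (1 6 7 4 5 3 2)
  after f': (1 4 3 2)(5 6 7)
  after f': (1 5 4 6 7 3 2)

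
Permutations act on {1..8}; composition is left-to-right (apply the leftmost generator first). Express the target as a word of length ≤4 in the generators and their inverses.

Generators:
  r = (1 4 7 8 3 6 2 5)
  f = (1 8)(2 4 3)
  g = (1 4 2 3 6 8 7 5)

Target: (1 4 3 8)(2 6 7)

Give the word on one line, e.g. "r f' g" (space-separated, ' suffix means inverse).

f g r'

  after f: (1 8)(2 4 3)
  after g: (1 7 5)(4 6 8)
  after r': (1 4 3 8)(2 6 7)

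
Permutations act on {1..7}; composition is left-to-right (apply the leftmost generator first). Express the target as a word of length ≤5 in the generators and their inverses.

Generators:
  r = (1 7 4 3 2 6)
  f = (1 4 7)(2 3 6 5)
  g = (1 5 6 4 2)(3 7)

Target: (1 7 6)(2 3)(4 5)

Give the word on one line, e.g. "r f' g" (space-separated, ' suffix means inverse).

f' r' f r'

  after f': (1 7 4)(2 5 6 3)
  after r': (2 5)(4 6)
  after f: (1 4 5 3 6 7)
  after r': (1 7 6)(2 3)(4 5)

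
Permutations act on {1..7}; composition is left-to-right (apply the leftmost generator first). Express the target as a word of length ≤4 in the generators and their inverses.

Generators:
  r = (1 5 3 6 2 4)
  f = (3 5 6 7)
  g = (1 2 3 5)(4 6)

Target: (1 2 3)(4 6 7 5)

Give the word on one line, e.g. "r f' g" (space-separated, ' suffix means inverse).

f g

  after f: (3 5 6 7)
  after g: (1 2 3)(4 6 7 5)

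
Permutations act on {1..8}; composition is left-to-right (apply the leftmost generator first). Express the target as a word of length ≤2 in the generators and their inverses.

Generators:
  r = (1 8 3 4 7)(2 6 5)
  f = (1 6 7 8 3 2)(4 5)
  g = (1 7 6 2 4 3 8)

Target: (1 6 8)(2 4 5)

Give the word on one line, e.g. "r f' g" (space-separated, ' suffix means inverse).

  after f': (1 2 3 8 7 6)(4 5)
  after g': (1 6 8)(2 4 5)

f' g'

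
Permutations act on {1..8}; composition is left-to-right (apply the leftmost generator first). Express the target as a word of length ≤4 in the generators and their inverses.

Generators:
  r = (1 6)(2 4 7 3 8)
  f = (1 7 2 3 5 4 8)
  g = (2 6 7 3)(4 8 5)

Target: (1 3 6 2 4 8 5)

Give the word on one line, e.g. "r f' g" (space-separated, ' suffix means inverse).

  after g': (2 3 7 6)(4 5 8)
  after f: (1 7 6 3 2 5)
  after g: (1 3 6 2 4 8 5)

g' f g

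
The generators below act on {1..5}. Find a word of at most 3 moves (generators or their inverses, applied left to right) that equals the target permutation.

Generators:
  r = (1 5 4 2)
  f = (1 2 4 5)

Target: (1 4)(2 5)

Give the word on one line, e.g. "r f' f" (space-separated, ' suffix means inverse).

r r

  after r: (1 5 4 2)
  after r: (1 4)(2 5)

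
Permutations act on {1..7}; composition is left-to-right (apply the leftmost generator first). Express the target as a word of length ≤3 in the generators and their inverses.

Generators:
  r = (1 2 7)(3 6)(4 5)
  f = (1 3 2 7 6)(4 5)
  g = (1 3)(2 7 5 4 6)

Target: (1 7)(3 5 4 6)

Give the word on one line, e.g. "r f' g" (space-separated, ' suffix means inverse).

r' f' g

  after r': (1 7 2)(3 6)(4 5)
  after f': (1 2 6)(3 7)
  after g: (1 7)(3 5 4 6)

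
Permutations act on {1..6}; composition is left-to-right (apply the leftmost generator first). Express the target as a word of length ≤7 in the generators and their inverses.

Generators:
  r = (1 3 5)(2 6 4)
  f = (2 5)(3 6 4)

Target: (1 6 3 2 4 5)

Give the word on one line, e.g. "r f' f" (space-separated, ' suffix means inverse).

  after r: (1 3 5)(2 6 4)
  after f: (1 6 3 2 4 5)
  after r': (1 2 6)(3 4)
  after r': (1 4)(3 6 5)
  after r': (1 6 3 2 4 5)

r f r' r' r'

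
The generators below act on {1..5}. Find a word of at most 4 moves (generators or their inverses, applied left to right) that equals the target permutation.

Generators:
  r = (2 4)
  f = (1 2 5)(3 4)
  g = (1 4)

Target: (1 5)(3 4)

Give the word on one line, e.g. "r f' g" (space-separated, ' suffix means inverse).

  after f': (1 5 2)(3 4)
  after g: (1 5 2 4 3)
  after r: (1 5 4 3)
  after g: (1 5)(3 4)

f' g r g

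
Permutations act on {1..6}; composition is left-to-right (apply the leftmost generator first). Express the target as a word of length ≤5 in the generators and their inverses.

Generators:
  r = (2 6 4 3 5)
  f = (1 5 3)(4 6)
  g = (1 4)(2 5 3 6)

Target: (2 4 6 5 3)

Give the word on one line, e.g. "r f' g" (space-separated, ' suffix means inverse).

f' r f'

  after f': (1 3 5)(4 6)
  after r: (1 5)(2 6 3)
  after f': (2 4 6 5 3)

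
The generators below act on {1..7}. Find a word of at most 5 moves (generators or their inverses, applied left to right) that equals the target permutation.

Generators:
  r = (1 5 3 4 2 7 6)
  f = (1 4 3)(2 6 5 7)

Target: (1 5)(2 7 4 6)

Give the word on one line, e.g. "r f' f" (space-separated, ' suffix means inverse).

  after f: (1 4 3)(2 6 5 7)
  after r': (1 3 6)(2 7 4 5)
  after f: (3 5 6 4 7)
  after r: (1 5)(2 7 4 6)

f r' f r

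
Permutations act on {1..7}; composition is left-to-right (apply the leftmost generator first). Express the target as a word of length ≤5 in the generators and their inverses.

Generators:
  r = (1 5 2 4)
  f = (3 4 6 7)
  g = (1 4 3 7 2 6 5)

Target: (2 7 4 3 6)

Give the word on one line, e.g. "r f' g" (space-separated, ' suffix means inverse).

r' g' f

  after r': (1 4 2 5)
  after g': (2 6)(3 4 7)
  after f: (2 7 4 3 6)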